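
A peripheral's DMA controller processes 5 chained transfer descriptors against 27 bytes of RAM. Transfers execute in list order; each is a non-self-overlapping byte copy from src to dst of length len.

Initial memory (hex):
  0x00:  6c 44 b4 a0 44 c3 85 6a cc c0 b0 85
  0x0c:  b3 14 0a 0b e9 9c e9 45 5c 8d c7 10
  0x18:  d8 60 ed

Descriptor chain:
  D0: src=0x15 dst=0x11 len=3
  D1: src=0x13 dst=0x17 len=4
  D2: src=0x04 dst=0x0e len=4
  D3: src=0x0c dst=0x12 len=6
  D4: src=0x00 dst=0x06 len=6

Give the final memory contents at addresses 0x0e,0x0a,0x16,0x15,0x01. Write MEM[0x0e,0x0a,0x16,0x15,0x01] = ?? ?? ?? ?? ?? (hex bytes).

  after D0: wrote 3B at 0x11 = 8dc710
  after D1: wrote 4B at 0x17 = 105c8dc7
  after D2: wrote 4B at 0x0e = 44c3856a
  after D3: wrote 6B at 0x12 = b31444c3856a
  after D4: wrote 6B at 0x06 = 6c44b4a044c3
query mem[0x0e]=0x44, mem[0x0a]=0x44, mem[0x16]=0x85, mem[0x15]=0xc3, mem[0x01]=0x44

MEM[0x0e,0x0a,0x16,0x15,0x01] = 44 44 85 c3 44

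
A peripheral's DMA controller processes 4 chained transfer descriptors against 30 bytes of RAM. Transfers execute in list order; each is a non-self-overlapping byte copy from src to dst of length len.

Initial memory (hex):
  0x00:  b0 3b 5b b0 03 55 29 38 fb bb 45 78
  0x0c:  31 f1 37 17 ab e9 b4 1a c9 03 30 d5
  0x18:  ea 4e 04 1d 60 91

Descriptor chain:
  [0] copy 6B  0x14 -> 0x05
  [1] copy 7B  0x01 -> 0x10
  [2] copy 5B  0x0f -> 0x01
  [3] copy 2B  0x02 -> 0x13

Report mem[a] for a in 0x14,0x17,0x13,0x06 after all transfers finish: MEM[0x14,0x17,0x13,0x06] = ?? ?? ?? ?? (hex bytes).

MEM[0x14,0x17,0x13,0x06] = 5b d5 3b 03

#0 dst[0x05+6] := {0xc9,0x03,0x30,0xd5,0xea,0x4e}
#1 dst[0x10+7] := {0x3b,0x5b,0xb0,0x03,0xc9,0x03,0x30}
#2 dst[0x01+5] := {0x17,0x3b,0x5b,0xb0,0x03}
#3 dst[0x13+2] := {0x3b,0x5b}
query mem[0x14]=0x5b, mem[0x17]=0xd5, mem[0x13]=0x3b, mem[0x06]=0x03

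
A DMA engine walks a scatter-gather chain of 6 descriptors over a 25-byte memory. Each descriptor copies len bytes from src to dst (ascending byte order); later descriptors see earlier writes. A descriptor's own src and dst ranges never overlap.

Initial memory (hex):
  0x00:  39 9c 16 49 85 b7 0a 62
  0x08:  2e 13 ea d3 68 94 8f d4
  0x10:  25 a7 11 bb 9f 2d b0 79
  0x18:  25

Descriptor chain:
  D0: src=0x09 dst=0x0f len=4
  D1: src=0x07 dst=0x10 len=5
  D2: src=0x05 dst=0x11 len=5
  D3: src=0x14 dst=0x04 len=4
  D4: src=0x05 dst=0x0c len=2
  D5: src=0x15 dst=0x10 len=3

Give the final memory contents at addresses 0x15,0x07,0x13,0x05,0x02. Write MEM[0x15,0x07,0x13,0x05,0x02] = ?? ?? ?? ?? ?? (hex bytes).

MEM[0x15,0x07,0x13,0x05,0x02] = 13 79 62 13 16

D0: mem[0x0f..0x12] <- [13 ea d3 68]
D1: mem[0x10..0x14] <- [62 2e 13 ea d3]
D2: mem[0x11..0x15] <- [b7 0a 62 2e 13]
D3: mem[0x04..0x07] <- [2e 13 b0 79]
D4: mem[0x0c..0x0d] <- [13 b0]
D5: mem[0x10..0x12] <- [13 b0 79]
query mem[0x15]=0x13, mem[0x07]=0x79, mem[0x13]=0x62, mem[0x05]=0x13, mem[0x02]=0x16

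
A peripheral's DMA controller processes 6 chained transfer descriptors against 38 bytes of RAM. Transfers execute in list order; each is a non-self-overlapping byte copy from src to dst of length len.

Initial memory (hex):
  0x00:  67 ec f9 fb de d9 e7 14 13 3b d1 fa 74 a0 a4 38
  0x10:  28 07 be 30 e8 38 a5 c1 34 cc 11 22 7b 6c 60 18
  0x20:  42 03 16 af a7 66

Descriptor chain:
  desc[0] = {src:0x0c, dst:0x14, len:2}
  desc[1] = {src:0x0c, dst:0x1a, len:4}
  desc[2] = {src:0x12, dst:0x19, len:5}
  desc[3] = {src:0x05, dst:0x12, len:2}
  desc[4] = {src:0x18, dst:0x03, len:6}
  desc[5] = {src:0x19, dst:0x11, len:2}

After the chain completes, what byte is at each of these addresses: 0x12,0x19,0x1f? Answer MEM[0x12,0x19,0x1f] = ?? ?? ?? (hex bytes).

[0] 0x0c->0x14 len=2 : 74 a0
[1] 0x0c->0x1a len=4 : 74 a0 a4 38
[2] 0x12->0x19 len=5 : be 30 74 a0 a5
[3] 0x05->0x12 len=2 : d9 e7
[4] 0x18->0x03 len=6 : 34 be 30 74 a0 a5
[5] 0x19->0x11 len=2 : be 30
query mem[0x12]=0x30, mem[0x19]=0xbe, mem[0x1f]=0x18

MEM[0x12,0x19,0x1f] = 30 be 18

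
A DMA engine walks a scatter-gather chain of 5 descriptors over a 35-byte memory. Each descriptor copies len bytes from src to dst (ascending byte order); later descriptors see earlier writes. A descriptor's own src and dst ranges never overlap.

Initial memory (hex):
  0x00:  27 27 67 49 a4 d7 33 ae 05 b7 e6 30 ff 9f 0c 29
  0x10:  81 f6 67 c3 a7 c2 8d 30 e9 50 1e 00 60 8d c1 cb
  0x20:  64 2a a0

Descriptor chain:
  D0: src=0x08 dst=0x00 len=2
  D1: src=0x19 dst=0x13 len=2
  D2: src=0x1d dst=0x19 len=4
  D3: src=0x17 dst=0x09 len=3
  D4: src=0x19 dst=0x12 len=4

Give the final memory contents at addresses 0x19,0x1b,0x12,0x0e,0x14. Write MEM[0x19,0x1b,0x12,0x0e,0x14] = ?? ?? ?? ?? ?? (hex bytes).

MEM[0x19,0x1b,0x12,0x0e,0x14] = 8d cb 8d 0c cb

[0] 0x08->0x00 len=2 : 05 b7
[1] 0x19->0x13 len=2 : 50 1e
[2] 0x1d->0x19 len=4 : 8d c1 cb 64
[3] 0x17->0x09 len=3 : 30 e9 8d
[4] 0x19->0x12 len=4 : 8d c1 cb 64
query mem[0x19]=0x8d, mem[0x1b]=0xcb, mem[0x12]=0x8d, mem[0x0e]=0x0c, mem[0x14]=0xcb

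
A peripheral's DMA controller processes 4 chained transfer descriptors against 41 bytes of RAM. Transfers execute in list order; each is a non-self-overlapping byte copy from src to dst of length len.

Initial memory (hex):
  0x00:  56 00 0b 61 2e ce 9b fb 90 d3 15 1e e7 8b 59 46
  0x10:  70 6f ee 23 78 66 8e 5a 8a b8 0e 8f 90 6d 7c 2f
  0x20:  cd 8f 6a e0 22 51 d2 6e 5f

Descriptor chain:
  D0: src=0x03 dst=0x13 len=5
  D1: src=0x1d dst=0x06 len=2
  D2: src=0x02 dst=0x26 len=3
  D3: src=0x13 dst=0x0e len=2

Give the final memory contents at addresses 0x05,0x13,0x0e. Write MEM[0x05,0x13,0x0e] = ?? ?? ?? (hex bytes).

MEM[0x05,0x13,0x0e] = ce 61 61

[0] 0x03->0x13 len=5 : 61 2e ce 9b fb
[1] 0x1d->0x06 len=2 : 6d 7c
[2] 0x02->0x26 len=3 : 0b 61 2e
[3] 0x13->0x0e len=2 : 61 2e
query mem[0x05]=0xce, mem[0x13]=0x61, mem[0x0e]=0x61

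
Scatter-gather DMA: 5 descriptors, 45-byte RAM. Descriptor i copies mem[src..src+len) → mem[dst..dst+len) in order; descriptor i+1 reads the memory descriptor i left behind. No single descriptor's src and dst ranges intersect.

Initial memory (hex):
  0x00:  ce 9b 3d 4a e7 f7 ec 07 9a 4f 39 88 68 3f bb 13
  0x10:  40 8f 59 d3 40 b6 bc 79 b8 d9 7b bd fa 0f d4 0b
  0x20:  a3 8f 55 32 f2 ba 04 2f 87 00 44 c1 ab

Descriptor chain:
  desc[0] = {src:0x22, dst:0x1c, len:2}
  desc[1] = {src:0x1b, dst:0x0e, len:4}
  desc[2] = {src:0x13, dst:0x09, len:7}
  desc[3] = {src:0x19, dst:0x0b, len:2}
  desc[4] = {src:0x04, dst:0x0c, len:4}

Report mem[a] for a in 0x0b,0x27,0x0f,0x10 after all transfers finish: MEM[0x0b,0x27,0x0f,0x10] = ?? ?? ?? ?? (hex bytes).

MEM[0x0b,0x27,0x0f,0x10] = d9 2f 07 32

D0: mem[0x1c..0x1d] <- [55 32]
D1: mem[0x0e..0x11] <- [bd 55 32 d4]
D2: mem[0x09..0x0f] <- [d3 40 b6 bc 79 b8 d9]
D3: mem[0x0b..0x0c] <- [d9 7b]
D4: mem[0x0c..0x0f] <- [e7 f7 ec 07]
query mem[0x0b]=0xd9, mem[0x27]=0x2f, mem[0x0f]=0x07, mem[0x10]=0x32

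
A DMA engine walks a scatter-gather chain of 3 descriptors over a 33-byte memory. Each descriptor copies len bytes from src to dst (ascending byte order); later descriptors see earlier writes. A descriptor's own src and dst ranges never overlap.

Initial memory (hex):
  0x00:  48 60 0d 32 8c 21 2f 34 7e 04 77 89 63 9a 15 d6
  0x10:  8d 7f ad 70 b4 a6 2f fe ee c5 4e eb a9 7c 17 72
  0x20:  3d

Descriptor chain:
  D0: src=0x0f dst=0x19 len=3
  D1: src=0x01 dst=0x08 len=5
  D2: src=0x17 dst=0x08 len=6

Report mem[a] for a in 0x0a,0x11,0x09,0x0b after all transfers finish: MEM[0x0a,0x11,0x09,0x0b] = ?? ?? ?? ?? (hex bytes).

#0 dst[0x19+3] := {0xd6,0x8d,0x7f}
#1 dst[0x08+5] := {0x60,0x0d,0x32,0x8c,0x21}
#2 dst[0x08+6] := {0xfe,0xee,0xd6,0x8d,0x7f,0xa9}
query mem[0x0a]=0xd6, mem[0x11]=0x7f, mem[0x09]=0xee, mem[0x0b]=0x8d

MEM[0x0a,0x11,0x09,0x0b] = d6 7f ee 8d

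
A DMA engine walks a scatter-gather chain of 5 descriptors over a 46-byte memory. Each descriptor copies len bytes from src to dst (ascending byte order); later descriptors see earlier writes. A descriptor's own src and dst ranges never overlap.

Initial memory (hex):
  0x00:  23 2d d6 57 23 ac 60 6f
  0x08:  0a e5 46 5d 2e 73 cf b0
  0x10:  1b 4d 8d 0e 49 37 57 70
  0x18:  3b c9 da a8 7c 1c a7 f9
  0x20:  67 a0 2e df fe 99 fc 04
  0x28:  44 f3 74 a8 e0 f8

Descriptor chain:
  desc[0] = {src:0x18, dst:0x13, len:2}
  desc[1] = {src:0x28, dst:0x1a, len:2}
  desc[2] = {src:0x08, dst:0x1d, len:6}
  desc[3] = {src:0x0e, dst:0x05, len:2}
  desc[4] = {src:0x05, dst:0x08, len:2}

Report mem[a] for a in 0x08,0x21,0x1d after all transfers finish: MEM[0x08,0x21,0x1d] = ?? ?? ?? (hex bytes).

MEM[0x08,0x21,0x1d] = cf 2e 0a

D0: mem[0x13..0x14] <- [3b c9]
D1: mem[0x1a..0x1b] <- [44 f3]
D2: mem[0x1d..0x22] <- [0a e5 46 5d 2e 73]
D3: mem[0x05..0x06] <- [cf b0]
D4: mem[0x08..0x09] <- [cf b0]
query mem[0x08]=0xcf, mem[0x21]=0x2e, mem[0x1d]=0x0a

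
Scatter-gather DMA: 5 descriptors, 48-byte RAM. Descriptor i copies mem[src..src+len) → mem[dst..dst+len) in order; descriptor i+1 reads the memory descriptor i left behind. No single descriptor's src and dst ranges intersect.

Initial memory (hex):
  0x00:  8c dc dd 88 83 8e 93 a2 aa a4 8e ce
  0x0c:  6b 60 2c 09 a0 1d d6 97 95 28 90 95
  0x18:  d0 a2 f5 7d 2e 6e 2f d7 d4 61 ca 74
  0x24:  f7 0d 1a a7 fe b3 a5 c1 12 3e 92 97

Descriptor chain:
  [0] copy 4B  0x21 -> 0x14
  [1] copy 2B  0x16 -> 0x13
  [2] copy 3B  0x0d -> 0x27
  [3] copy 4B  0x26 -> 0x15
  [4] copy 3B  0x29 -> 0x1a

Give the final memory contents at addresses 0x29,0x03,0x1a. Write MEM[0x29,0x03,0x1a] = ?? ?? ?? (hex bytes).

D0: mem[0x14..0x17] <- [61 ca 74 f7]
D1: mem[0x13..0x14] <- [74 f7]
D2: mem[0x27..0x29] <- [60 2c 09]
D3: mem[0x15..0x18] <- [1a 60 2c 09]
D4: mem[0x1a..0x1c] <- [09 a5 c1]
query mem[0x29]=0x09, mem[0x03]=0x88, mem[0x1a]=0x09

MEM[0x29,0x03,0x1a] = 09 88 09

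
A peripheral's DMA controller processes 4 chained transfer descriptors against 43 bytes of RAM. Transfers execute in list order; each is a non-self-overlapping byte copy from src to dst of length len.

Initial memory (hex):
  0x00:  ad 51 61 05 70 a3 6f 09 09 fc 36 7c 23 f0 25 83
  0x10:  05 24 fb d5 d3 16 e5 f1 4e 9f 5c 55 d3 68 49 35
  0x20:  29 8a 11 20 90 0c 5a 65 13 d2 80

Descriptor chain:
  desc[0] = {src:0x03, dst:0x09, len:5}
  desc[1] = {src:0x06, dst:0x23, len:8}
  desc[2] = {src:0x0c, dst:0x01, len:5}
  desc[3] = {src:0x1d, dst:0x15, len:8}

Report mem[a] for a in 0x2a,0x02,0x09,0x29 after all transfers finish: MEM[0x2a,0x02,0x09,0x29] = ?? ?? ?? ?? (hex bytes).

#0 dst[0x09+5] := {0x05,0x70,0xa3,0x6f,0x09}
#1 dst[0x23+8] := {0x6f,0x09,0x09,0x05,0x70,0xa3,0x6f,0x09}
#2 dst[0x01+5] := {0x6f,0x09,0x25,0x83,0x05}
#3 dst[0x15+8] := {0x68,0x49,0x35,0x29,0x8a,0x11,0x6f,0x09}
query mem[0x2a]=0x09, mem[0x02]=0x09, mem[0x09]=0x05, mem[0x29]=0x6f

MEM[0x2a,0x02,0x09,0x29] = 09 09 05 6f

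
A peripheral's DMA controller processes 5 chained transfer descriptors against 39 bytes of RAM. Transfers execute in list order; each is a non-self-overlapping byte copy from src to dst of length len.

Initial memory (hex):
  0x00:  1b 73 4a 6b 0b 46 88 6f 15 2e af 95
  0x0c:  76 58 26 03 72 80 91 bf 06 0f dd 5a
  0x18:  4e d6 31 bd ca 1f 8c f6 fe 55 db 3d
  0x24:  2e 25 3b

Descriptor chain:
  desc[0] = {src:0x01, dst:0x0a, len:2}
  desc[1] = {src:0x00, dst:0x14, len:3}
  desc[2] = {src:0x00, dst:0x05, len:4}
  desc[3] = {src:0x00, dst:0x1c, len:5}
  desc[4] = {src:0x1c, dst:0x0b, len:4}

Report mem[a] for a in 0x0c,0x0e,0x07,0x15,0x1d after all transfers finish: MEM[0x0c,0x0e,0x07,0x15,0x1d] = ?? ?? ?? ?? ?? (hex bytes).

  after D0: wrote 2B at 0x0a = 734a
  after D1: wrote 3B at 0x14 = 1b734a
  after D2: wrote 4B at 0x05 = 1b734a6b
  after D3: wrote 5B at 0x1c = 1b734a6b0b
  after D4: wrote 4B at 0x0b = 1b734a6b
query mem[0x0c]=0x73, mem[0x0e]=0x6b, mem[0x07]=0x4a, mem[0x15]=0x73, mem[0x1d]=0x73

MEM[0x0c,0x0e,0x07,0x15,0x1d] = 73 6b 4a 73 73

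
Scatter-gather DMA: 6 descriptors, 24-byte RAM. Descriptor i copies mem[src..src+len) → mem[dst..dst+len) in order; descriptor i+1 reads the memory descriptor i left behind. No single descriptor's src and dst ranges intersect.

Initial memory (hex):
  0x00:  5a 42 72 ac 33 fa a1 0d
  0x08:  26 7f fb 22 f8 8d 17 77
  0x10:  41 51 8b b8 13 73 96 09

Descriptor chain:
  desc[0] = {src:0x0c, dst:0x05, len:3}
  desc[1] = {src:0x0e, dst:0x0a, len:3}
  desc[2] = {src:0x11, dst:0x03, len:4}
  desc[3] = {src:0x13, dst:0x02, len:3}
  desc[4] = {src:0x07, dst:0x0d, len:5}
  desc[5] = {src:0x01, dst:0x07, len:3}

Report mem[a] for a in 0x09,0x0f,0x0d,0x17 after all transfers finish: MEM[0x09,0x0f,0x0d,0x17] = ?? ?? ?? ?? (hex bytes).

  after D0: wrote 3B at 0x05 = f88d17
  after D1: wrote 3B at 0x0a = 177741
  after D2: wrote 4B at 0x03 = 518bb813
  after D3: wrote 3B at 0x02 = b81373
  after D4: wrote 5B at 0x0d = 17267f1777
  after D5: wrote 3B at 0x07 = 42b813
query mem[0x09]=0x13, mem[0x0f]=0x7f, mem[0x0d]=0x17, mem[0x17]=0x09

MEM[0x09,0x0f,0x0d,0x17] = 13 7f 17 09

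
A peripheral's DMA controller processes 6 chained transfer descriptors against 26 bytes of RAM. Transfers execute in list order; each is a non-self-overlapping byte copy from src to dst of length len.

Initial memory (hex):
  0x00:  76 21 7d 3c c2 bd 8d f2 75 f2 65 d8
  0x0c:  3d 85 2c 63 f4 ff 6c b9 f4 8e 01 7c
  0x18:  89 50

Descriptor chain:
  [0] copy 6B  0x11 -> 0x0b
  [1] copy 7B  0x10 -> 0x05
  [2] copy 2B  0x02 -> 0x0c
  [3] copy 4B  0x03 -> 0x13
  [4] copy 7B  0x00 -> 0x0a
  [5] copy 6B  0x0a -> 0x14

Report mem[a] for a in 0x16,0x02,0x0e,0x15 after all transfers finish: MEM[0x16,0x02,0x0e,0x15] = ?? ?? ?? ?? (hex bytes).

MEM[0x16,0x02,0x0e,0x15] = 7d 7d c2 21

#0 dst[0x0b+6] := {0xff,0x6c,0xb9,0xf4,0x8e,0x01}
#1 dst[0x05+7] := {0x01,0xff,0x6c,0xb9,0xf4,0x8e,0x01}
#2 dst[0x0c+2] := {0x7d,0x3c}
#3 dst[0x13+4] := {0x3c,0xc2,0x01,0xff}
#4 dst[0x0a+7] := {0x76,0x21,0x7d,0x3c,0xc2,0x01,0xff}
#5 dst[0x14+6] := {0x76,0x21,0x7d,0x3c,0xc2,0x01}
query mem[0x16]=0x7d, mem[0x02]=0x7d, mem[0x0e]=0xc2, mem[0x15]=0x21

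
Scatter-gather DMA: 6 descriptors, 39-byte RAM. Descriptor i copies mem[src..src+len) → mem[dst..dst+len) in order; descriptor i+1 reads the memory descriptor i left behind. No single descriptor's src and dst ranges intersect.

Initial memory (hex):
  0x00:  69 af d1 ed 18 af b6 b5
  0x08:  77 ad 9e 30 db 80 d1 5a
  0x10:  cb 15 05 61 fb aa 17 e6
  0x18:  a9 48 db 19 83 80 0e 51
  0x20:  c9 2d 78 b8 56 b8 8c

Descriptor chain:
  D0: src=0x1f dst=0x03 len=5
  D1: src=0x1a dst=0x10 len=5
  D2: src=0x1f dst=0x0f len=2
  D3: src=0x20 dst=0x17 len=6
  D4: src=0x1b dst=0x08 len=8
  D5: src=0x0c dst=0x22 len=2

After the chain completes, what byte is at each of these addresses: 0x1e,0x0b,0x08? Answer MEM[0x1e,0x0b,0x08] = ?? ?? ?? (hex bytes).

MEM[0x1e,0x0b,0x08] = 0e 0e 56

[0] 0x1f->0x03 len=5 : 51 c9 2d 78 b8
[1] 0x1a->0x10 len=5 : db 19 83 80 0e
[2] 0x1f->0x0f len=2 : 51 c9
[3] 0x20->0x17 len=6 : c9 2d 78 b8 56 b8
[4] 0x1b->0x08 len=8 : 56 b8 80 0e 51 c9 2d 78
[5] 0x0c->0x22 len=2 : 51 c9
query mem[0x1e]=0x0e, mem[0x0b]=0x0e, mem[0x08]=0x56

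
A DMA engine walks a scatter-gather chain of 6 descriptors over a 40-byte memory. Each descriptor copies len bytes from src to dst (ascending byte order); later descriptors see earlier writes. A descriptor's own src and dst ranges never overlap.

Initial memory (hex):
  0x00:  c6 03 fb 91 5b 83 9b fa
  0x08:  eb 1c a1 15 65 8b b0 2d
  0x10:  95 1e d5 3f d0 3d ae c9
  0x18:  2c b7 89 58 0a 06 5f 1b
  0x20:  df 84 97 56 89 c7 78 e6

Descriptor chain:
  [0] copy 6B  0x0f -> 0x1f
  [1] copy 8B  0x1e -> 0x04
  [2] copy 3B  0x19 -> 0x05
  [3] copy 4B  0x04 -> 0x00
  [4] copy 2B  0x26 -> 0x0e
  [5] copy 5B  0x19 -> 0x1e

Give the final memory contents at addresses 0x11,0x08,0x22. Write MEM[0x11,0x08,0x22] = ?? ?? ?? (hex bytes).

MEM[0x11,0x08,0x22] = 1e d5 06

  after D0: wrote 6B at 0x1f = 2d951ed53fd0
  after D1: wrote 8B at 0x04 = 5f2d951ed53fd0c7
  after D2: wrote 3B at 0x05 = b78958
  after D3: wrote 4B at 0x00 = 5fb78958
  after D4: wrote 2B at 0x0e = 78e6
  after D5: wrote 5B at 0x1e = b789580a06
query mem[0x11]=0x1e, mem[0x08]=0xd5, mem[0x22]=0x06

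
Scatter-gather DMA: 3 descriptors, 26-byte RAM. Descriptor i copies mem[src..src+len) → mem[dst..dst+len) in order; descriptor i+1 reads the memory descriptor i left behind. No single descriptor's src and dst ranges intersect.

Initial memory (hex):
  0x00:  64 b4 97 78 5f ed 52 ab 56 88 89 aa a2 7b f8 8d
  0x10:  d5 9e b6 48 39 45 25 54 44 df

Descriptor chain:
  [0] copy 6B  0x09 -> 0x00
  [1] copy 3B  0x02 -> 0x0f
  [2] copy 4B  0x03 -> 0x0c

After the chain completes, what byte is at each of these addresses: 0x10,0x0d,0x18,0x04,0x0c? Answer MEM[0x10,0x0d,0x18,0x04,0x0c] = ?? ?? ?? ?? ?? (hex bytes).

MEM[0x10,0x0d,0x18,0x04,0x0c] = a2 7b 44 7b a2

[0] 0x09->0x00 len=6 : 88 89 aa a2 7b f8
[1] 0x02->0x0f len=3 : aa a2 7b
[2] 0x03->0x0c len=4 : a2 7b f8 52
query mem[0x10]=0xa2, mem[0x0d]=0x7b, mem[0x18]=0x44, mem[0x04]=0x7b, mem[0x0c]=0xa2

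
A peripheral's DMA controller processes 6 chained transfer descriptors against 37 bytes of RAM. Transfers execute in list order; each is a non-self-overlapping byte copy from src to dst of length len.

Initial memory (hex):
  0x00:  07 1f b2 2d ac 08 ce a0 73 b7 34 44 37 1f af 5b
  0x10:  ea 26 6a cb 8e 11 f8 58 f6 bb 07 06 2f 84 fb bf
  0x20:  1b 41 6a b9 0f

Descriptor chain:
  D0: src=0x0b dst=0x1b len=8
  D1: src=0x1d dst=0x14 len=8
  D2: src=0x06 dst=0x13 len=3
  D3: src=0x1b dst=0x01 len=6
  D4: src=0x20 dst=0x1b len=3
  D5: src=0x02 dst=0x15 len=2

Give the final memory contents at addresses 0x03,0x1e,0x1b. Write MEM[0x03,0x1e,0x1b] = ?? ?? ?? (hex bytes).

D0: mem[0x1b..0x22] <- [44 37 1f af 5b ea 26 6a]
D1: mem[0x14..0x1b] <- [1f af 5b ea 26 6a b9 0f]
D2: mem[0x13..0x15] <- [ce a0 73]
D3: mem[0x01..0x06] <- [0f 37 1f af 5b ea]
D4: mem[0x1b..0x1d] <- [ea 26 6a]
D5: mem[0x15..0x16] <- [37 1f]
query mem[0x03]=0x1f, mem[0x1e]=0xaf, mem[0x1b]=0xea

MEM[0x03,0x1e,0x1b] = 1f af ea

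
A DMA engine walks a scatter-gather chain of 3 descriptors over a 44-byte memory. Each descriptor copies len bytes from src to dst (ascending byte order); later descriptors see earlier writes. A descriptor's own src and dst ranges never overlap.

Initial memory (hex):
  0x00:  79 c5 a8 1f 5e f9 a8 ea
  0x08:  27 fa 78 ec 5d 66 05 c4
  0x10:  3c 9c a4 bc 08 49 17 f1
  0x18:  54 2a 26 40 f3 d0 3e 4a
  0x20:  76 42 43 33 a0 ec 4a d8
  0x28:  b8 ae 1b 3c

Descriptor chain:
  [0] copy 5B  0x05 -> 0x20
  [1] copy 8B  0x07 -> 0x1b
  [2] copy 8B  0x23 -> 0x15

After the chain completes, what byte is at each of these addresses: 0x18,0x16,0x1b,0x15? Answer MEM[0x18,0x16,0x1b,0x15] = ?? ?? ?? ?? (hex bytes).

MEM[0x18,0x16,0x1b,0x15] = 4a fa ae 27

  after D0: wrote 5B at 0x20 = f9a8ea27fa
  after D1: wrote 8B at 0x1b = ea27fa78ec5d6605
  after D2: wrote 8B at 0x15 = 27faec4ad8b8ae1b
query mem[0x18]=0x4a, mem[0x16]=0xfa, mem[0x1b]=0xae, mem[0x15]=0x27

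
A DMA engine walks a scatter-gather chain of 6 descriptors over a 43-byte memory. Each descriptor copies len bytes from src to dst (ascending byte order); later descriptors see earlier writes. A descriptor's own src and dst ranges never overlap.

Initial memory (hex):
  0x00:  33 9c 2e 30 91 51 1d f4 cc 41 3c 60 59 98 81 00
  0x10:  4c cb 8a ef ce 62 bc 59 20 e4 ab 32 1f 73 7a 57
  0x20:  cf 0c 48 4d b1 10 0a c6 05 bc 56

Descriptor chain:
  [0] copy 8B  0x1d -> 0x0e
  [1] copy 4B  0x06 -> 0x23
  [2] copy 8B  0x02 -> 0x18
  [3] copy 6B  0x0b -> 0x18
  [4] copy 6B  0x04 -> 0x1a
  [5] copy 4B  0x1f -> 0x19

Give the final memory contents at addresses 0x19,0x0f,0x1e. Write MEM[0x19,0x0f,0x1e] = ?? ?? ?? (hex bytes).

MEM[0x19,0x0f,0x1e] = 41 7a cc

D0: mem[0x0e..0x15] <- [73 7a 57 cf 0c 48 4d b1]
D1: mem[0x23..0x26] <- [1d f4 cc 41]
D2: mem[0x18..0x1f] <- [2e 30 91 51 1d f4 cc 41]
D3: mem[0x18..0x1d] <- [60 59 98 73 7a 57]
D4: mem[0x1a..0x1f] <- [91 51 1d f4 cc 41]
D5: mem[0x19..0x1c] <- [41 cf 0c 48]
query mem[0x19]=0x41, mem[0x0f]=0x7a, mem[0x1e]=0xcc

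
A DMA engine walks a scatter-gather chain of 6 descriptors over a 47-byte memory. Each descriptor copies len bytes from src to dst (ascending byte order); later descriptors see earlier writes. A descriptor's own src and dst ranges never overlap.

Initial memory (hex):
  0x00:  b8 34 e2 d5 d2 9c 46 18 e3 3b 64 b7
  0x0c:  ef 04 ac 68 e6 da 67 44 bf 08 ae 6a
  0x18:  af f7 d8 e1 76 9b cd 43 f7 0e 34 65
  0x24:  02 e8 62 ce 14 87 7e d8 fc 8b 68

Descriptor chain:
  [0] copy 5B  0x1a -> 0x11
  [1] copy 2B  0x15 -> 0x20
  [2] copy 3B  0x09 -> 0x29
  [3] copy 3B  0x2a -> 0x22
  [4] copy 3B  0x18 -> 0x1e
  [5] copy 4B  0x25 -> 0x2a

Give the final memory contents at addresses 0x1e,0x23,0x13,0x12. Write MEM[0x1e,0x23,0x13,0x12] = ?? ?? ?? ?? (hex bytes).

#0 dst[0x11+5] := {0xd8,0xe1,0x76,0x9b,0xcd}
#1 dst[0x20+2] := {0xcd,0xae}
#2 dst[0x29+3] := {0x3b,0x64,0xb7}
#3 dst[0x22+3] := {0x64,0xb7,0xfc}
#4 dst[0x1e+3] := {0xaf,0xf7,0xd8}
#5 dst[0x2a+4] := {0xe8,0x62,0xce,0x14}
query mem[0x1e]=0xaf, mem[0x23]=0xb7, mem[0x13]=0x76, mem[0x12]=0xe1

MEM[0x1e,0x23,0x13,0x12] = af b7 76 e1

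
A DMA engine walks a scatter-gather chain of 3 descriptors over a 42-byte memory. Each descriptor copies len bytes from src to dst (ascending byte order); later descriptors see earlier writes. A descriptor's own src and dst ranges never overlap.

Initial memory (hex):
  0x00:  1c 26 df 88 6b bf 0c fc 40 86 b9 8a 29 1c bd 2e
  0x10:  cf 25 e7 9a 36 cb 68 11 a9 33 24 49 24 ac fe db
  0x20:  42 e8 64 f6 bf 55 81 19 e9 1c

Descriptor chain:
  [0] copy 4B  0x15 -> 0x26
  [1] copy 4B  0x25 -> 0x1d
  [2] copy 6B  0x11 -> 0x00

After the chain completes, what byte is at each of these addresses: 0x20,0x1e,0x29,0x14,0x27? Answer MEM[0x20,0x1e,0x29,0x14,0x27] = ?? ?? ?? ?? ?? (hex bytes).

D0: mem[0x26..0x29] <- [cb 68 11 a9]
D1: mem[0x1d..0x20] <- [55 cb 68 11]
D2: mem[0x00..0x05] <- [25 e7 9a 36 cb 68]
query mem[0x20]=0x11, mem[0x1e]=0xcb, mem[0x29]=0xa9, mem[0x14]=0x36, mem[0x27]=0x68

MEM[0x20,0x1e,0x29,0x14,0x27] = 11 cb a9 36 68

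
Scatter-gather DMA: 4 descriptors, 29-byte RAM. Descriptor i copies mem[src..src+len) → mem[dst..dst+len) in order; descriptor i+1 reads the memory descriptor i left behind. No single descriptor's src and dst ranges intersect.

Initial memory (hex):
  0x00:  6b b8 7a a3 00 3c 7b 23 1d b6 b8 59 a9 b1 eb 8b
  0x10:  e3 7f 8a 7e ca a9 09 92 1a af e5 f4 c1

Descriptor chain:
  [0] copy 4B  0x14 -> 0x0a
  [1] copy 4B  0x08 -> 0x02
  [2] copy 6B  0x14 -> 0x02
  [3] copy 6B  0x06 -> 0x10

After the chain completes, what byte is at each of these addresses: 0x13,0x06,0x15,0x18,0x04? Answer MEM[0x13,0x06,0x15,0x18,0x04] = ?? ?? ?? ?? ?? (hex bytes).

#0 dst[0x0a+4] := {0xca,0xa9,0x09,0x92}
#1 dst[0x02+4] := {0x1d,0xb6,0xca,0xa9}
#2 dst[0x02+6] := {0xca,0xa9,0x09,0x92,0x1a,0xaf}
#3 dst[0x10+6] := {0x1a,0xaf,0x1d,0xb6,0xca,0xa9}
query mem[0x13]=0xb6, mem[0x06]=0x1a, mem[0x15]=0xa9, mem[0x18]=0x1a, mem[0x04]=0x09

MEM[0x13,0x06,0x15,0x18,0x04] = b6 1a a9 1a 09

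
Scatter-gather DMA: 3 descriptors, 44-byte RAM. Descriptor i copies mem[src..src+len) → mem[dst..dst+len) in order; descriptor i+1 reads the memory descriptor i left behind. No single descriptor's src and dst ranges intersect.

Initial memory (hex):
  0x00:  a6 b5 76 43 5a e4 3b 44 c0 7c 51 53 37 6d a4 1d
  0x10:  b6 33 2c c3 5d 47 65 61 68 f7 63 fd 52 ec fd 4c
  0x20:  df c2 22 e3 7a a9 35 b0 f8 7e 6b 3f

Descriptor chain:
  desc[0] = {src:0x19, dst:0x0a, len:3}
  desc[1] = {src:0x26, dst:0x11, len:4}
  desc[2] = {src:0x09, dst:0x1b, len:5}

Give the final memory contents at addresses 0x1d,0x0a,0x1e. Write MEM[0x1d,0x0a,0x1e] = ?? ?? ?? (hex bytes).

[0] 0x19->0x0a len=3 : f7 63 fd
[1] 0x26->0x11 len=4 : 35 b0 f8 7e
[2] 0x09->0x1b len=5 : 7c f7 63 fd 6d
query mem[0x1d]=0x63, mem[0x0a]=0xf7, mem[0x1e]=0xfd

MEM[0x1d,0x0a,0x1e] = 63 f7 fd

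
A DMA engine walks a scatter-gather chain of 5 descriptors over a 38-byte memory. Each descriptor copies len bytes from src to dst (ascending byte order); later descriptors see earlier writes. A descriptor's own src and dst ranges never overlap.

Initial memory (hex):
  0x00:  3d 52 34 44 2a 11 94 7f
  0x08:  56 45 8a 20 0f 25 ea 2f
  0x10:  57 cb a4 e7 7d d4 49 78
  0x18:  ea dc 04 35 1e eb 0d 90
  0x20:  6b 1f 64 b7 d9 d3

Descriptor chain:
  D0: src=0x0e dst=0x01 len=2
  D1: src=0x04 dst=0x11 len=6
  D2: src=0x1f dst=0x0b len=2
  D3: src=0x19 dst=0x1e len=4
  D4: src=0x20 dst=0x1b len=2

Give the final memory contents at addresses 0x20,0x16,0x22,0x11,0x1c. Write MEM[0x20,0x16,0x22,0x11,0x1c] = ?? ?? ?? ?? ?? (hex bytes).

[0] 0x0e->0x01 len=2 : ea 2f
[1] 0x04->0x11 len=6 : 2a 11 94 7f 56 45
[2] 0x1f->0x0b len=2 : 90 6b
[3] 0x19->0x1e len=4 : dc 04 35 1e
[4] 0x20->0x1b len=2 : 35 1e
query mem[0x20]=0x35, mem[0x16]=0x45, mem[0x22]=0x64, mem[0x11]=0x2a, mem[0x1c]=0x1e

MEM[0x20,0x16,0x22,0x11,0x1c] = 35 45 64 2a 1e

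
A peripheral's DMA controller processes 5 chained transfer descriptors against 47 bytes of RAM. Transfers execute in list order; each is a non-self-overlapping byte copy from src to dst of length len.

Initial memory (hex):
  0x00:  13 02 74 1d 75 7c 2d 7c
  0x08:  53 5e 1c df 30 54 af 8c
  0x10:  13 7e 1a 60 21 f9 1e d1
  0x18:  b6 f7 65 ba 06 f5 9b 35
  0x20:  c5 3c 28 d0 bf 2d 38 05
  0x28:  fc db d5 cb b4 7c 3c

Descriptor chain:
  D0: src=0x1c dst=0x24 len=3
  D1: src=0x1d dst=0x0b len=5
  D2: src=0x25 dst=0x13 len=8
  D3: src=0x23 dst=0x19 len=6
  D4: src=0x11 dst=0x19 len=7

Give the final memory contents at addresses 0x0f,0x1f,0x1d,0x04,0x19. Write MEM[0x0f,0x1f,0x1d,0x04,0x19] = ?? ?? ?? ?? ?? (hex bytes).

D0: mem[0x24..0x26] <- [06 f5 9b]
D1: mem[0x0b..0x0f] <- [f5 9b 35 c5 3c]
D2: mem[0x13..0x1a] <- [f5 9b 05 fc db d5 cb b4]
D3: mem[0x19..0x1e] <- [d0 06 f5 9b 05 fc]
D4: mem[0x19..0x1f] <- [7e 1a f5 9b 05 fc db]
query mem[0x0f]=0x3c, mem[0x1f]=0xdb, mem[0x1d]=0x05, mem[0x04]=0x75, mem[0x19]=0x7e

MEM[0x0f,0x1f,0x1d,0x04,0x19] = 3c db 05 75 7e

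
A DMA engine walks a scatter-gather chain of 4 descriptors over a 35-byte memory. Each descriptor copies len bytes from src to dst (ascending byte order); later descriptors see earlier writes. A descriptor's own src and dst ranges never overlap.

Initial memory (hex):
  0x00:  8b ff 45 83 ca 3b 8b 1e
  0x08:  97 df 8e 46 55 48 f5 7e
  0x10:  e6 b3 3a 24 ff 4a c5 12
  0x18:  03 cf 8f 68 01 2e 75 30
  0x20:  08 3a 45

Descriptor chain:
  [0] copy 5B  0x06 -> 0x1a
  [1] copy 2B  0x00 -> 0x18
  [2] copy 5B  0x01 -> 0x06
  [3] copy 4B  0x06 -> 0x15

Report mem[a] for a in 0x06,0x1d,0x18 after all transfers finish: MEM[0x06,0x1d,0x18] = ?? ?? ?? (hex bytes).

MEM[0x06,0x1d,0x18] = ff df ca

D0: mem[0x1a..0x1e] <- [8b 1e 97 df 8e]
D1: mem[0x18..0x19] <- [8b ff]
D2: mem[0x06..0x0a] <- [ff 45 83 ca 3b]
D3: mem[0x15..0x18] <- [ff 45 83 ca]
query mem[0x06]=0xff, mem[0x1d]=0xdf, mem[0x18]=0xca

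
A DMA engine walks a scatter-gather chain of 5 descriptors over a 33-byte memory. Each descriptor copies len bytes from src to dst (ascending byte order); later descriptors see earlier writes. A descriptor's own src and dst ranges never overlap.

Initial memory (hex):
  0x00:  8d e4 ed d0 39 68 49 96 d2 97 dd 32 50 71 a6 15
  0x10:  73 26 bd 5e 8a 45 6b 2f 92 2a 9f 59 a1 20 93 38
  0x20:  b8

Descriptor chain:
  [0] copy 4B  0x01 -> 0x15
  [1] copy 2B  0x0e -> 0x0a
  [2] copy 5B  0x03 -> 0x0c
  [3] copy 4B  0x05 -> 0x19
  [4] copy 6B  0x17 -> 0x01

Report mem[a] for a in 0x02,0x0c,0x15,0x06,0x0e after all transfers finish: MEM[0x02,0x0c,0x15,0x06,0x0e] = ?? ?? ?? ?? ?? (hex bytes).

MEM[0x02,0x0c,0x15,0x06,0x0e] = 39 d0 e4 d2 68

#0 dst[0x15+4] := {0xe4,0xed,0xd0,0x39}
#1 dst[0x0a+2] := {0xa6,0x15}
#2 dst[0x0c+5] := {0xd0,0x39,0x68,0x49,0x96}
#3 dst[0x19+4] := {0x68,0x49,0x96,0xd2}
#4 dst[0x01+6] := {0xd0,0x39,0x68,0x49,0x96,0xd2}
query mem[0x02]=0x39, mem[0x0c]=0xd0, mem[0x15]=0xe4, mem[0x06]=0xd2, mem[0x0e]=0x68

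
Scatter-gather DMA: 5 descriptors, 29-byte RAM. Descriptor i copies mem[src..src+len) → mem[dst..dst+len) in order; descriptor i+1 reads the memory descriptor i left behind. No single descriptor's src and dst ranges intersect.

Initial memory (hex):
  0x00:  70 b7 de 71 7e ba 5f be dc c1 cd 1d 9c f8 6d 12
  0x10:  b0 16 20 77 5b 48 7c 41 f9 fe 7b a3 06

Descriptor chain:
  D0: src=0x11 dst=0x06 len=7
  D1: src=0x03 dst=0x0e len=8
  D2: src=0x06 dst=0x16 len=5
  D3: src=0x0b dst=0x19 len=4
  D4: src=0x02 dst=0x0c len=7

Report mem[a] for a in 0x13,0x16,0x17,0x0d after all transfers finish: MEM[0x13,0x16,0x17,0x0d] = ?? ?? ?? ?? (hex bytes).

MEM[0x13,0x16,0x17,0x0d] = 77 16 20 71

D0: mem[0x06..0x0c] <- [16 20 77 5b 48 7c 41]
D1: mem[0x0e..0x15] <- [71 7e ba 16 20 77 5b 48]
D2: mem[0x16..0x1a] <- [16 20 77 5b 48]
D3: mem[0x19..0x1c] <- [7c 41 f8 71]
D4: mem[0x0c..0x12] <- [de 71 7e ba 16 20 77]
query mem[0x13]=0x77, mem[0x16]=0x16, mem[0x17]=0x20, mem[0x0d]=0x71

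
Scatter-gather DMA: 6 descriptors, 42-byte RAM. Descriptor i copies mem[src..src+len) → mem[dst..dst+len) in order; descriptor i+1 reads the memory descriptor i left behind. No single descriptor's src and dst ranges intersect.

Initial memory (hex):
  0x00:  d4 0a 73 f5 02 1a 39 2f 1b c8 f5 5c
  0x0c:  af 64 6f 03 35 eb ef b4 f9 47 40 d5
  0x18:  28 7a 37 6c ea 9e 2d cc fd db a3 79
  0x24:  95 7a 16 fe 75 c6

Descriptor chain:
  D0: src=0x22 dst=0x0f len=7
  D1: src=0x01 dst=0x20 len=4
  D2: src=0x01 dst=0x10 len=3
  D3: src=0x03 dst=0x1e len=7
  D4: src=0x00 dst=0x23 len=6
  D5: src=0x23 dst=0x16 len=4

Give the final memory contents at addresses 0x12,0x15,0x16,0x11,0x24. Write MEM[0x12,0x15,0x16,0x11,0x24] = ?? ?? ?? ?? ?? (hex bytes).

[0] 0x22->0x0f len=7 : a3 79 95 7a 16 fe 75
[1] 0x01->0x20 len=4 : 0a 73 f5 02
[2] 0x01->0x10 len=3 : 0a 73 f5
[3] 0x03->0x1e len=7 : f5 02 1a 39 2f 1b c8
[4] 0x00->0x23 len=6 : d4 0a 73 f5 02 1a
[5] 0x23->0x16 len=4 : d4 0a 73 f5
query mem[0x12]=0xf5, mem[0x15]=0x75, mem[0x16]=0xd4, mem[0x11]=0x73, mem[0x24]=0x0a

MEM[0x12,0x15,0x16,0x11,0x24] = f5 75 d4 73 0a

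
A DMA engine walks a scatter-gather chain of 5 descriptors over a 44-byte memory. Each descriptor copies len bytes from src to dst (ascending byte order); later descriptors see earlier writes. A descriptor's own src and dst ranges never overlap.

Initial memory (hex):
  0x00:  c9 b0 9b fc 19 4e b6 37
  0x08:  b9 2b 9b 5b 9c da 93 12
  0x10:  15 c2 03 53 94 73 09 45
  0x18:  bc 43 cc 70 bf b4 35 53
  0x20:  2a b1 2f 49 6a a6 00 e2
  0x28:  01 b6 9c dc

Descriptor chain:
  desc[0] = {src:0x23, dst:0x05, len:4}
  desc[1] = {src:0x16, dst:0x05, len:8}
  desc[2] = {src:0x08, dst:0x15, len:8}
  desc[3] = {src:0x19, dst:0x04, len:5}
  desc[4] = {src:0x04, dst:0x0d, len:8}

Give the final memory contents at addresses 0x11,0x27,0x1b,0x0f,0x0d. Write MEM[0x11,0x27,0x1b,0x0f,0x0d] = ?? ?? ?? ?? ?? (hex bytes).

MEM[0x11,0x27,0x1b,0x0f,0x0d] = b4 e2 93 93 b4

  after D0: wrote 4B at 0x05 = 496aa600
  after D1: wrote 8B at 0x05 = 0945bc43cc70bfb4
  after D2: wrote 8B at 0x15 = 43cc70bfb4da9312
  after D3: wrote 5B at 0x04 = b4da9312b4
  after D4: wrote 8B at 0x0d = b4da9312b4cc70bf
query mem[0x11]=0xb4, mem[0x27]=0xe2, mem[0x1b]=0x93, mem[0x0f]=0x93, mem[0x0d]=0xb4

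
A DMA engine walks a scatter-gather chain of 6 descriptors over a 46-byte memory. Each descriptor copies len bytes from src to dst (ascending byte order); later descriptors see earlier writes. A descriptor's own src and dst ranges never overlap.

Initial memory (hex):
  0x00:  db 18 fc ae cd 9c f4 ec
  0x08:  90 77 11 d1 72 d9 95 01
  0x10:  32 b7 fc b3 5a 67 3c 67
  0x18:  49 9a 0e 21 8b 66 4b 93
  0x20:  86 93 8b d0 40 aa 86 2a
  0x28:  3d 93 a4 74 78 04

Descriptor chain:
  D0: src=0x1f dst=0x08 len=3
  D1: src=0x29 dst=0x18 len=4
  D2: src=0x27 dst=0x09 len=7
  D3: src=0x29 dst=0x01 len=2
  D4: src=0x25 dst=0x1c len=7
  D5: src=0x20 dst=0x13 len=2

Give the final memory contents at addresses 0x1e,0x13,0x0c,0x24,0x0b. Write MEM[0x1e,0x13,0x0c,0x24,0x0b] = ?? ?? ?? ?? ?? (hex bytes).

MEM[0x1e,0x13,0x0c,0x24,0x0b] = 2a 93 a4 40 93

D0: mem[0x08..0x0a] <- [93 86 93]
D1: mem[0x18..0x1b] <- [93 a4 74 78]
D2: mem[0x09..0x0f] <- [2a 3d 93 a4 74 78 04]
D3: mem[0x01..0x02] <- [93 a4]
D4: mem[0x1c..0x22] <- [aa 86 2a 3d 93 a4 74]
D5: mem[0x13..0x14] <- [93 a4]
query mem[0x1e]=0x2a, mem[0x13]=0x93, mem[0x0c]=0xa4, mem[0x24]=0x40, mem[0x0b]=0x93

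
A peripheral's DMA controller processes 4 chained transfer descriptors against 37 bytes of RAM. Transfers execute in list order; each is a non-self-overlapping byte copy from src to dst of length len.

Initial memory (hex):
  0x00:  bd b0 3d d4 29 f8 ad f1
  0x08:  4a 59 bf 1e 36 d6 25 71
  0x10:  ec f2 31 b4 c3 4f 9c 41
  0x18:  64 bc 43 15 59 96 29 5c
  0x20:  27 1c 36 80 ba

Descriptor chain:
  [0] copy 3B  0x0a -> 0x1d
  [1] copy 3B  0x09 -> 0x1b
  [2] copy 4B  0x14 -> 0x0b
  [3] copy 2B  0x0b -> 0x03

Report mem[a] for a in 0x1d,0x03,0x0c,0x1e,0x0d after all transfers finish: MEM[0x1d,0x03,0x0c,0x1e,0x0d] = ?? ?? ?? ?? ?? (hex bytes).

#0 dst[0x1d+3] := {0xbf,0x1e,0x36}
#1 dst[0x1b+3] := {0x59,0xbf,0x1e}
#2 dst[0x0b+4] := {0xc3,0x4f,0x9c,0x41}
#3 dst[0x03+2] := {0xc3,0x4f}
query mem[0x1d]=0x1e, mem[0x03]=0xc3, mem[0x0c]=0x4f, mem[0x1e]=0x1e, mem[0x0d]=0x9c

MEM[0x1d,0x03,0x0c,0x1e,0x0d] = 1e c3 4f 1e 9c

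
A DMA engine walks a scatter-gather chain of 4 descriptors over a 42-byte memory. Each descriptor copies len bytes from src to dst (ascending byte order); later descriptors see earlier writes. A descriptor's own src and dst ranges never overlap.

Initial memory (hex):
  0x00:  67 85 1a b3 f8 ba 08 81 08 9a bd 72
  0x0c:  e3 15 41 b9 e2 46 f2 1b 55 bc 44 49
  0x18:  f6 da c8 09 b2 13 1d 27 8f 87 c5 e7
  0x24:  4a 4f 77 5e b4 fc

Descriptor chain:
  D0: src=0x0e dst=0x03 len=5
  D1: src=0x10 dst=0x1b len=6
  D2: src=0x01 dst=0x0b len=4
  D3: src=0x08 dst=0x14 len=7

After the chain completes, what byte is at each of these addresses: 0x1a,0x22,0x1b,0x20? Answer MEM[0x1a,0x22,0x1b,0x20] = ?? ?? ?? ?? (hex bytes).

MEM[0x1a,0x22,0x1b,0x20] = b9 c5 e2 bc

[0] 0x0e->0x03 len=5 : 41 b9 e2 46 f2
[1] 0x10->0x1b len=6 : e2 46 f2 1b 55 bc
[2] 0x01->0x0b len=4 : 85 1a 41 b9
[3] 0x08->0x14 len=7 : 08 9a bd 85 1a 41 b9
query mem[0x1a]=0xb9, mem[0x22]=0xc5, mem[0x1b]=0xe2, mem[0x20]=0xbc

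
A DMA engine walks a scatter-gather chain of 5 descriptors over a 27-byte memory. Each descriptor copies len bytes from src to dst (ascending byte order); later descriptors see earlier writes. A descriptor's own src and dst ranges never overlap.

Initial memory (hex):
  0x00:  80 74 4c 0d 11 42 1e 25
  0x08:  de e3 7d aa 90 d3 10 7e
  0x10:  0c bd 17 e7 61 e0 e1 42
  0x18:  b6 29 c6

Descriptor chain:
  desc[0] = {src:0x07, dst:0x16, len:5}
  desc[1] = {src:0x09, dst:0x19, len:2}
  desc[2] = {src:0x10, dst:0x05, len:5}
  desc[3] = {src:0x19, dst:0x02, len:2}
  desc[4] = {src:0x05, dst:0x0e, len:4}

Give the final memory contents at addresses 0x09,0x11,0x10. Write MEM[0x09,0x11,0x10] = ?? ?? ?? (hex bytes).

MEM[0x09,0x11,0x10] = 61 e7 17

#0 dst[0x16+5] := {0x25,0xde,0xe3,0x7d,0xaa}
#1 dst[0x19+2] := {0xe3,0x7d}
#2 dst[0x05+5] := {0x0c,0xbd,0x17,0xe7,0x61}
#3 dst[0x02+2] := {0xe3,0x7d}
#4 dst[0x0e+4] := {0x0c,0xbd,0x17,0xe7}
query mem[0x09]=0x61, mem[0x11]=0xe7, mem[0x10]=0x17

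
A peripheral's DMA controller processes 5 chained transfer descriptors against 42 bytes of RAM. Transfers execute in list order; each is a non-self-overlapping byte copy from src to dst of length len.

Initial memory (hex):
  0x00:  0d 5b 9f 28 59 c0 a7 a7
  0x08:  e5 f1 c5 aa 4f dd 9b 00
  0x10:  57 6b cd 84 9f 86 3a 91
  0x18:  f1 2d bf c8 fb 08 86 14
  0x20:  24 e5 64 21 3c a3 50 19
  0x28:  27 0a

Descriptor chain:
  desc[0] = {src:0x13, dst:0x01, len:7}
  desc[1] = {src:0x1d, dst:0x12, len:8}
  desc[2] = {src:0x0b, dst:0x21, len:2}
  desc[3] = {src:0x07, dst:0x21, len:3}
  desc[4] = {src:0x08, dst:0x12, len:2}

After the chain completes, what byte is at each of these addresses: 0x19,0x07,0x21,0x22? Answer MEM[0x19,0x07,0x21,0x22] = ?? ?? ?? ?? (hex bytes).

MEM[0x19,0x07,0x21,0x22] = 3c 2d 2d e5

D0: mem[0x01..0x07] <- [84 9f 86 3a 91 f1 2d]
D1: mem[0x12..0x19] <- [08 86 14 24 e5 64 21 3c]
D2: mem[0x21..0x22] <- [aa 4f]
D3: mem[0x21..0x23] <- [2d e5 f1]
D4: mem[0x12..0x13] <- [e5 f1]
query mem[0x19]=0x3c, mem[0x07]=0x2d, mem[0x21]=0x2d, mem[0x22]=0xe5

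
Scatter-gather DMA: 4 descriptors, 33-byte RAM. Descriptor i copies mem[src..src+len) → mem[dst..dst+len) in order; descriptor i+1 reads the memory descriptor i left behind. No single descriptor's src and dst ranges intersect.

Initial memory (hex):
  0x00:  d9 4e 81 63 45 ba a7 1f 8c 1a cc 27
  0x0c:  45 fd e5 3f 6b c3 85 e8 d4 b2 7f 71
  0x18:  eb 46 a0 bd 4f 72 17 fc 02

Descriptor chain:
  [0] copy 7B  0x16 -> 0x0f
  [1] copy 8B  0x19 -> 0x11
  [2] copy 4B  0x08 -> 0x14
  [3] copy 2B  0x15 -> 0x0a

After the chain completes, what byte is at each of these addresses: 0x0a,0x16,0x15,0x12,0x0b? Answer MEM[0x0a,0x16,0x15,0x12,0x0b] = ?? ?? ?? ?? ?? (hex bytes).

MEM[0x0a,0x16,0x15,0x12,0x0b] = 1a cc 1a a0 cc

#0 dst[0x0f+7] := {0x7f,0x71,0xeb,0x46,0xa0,0xbd,0x4f}
#1 dst[0x11+8] := {0x46,0xa0,0xbd,0x4f,0x72,0x17,0xfc,0x02}
#2 dst[0x14+4] := {0x8c,0x1a,0xcc,0x27}
#3 dst[0x0a+2] := {0x1a,0xcc}
query mem[0x0a]=0x1a, mem[0x16]=0xcc, mem[0x15]=0x1a, mem[0x12]=0xa0, mem[0x0b]=0xcc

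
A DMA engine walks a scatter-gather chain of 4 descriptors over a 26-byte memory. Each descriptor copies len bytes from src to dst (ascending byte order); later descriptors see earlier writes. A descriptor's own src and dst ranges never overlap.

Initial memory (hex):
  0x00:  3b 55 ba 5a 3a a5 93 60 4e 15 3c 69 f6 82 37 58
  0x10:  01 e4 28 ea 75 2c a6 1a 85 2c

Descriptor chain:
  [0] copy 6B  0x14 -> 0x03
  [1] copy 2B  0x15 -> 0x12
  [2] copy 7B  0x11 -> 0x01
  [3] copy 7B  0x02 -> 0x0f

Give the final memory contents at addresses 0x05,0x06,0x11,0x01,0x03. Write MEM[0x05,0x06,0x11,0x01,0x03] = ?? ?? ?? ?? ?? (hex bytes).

MEM[0x05,0x06,0x11,0x01,0x03] = 2c a6 75 e4 a6

  after D0: wrote 6B at 0x03 = 752ca61a852c
  after D1: wrote 2B at 0x12 = 2ca6
  after D2: wrote 7B at 0x01 = e42ca6752ca61a
  after D3: wrote 7B at 0x0f = 2ca6752ca61a2c
query mem[0x05]=0x2c, mem[0x06]=0xa6, mem[0x11]=0x75, mem[0x01]=0xe4, mem[0x03]=0xa6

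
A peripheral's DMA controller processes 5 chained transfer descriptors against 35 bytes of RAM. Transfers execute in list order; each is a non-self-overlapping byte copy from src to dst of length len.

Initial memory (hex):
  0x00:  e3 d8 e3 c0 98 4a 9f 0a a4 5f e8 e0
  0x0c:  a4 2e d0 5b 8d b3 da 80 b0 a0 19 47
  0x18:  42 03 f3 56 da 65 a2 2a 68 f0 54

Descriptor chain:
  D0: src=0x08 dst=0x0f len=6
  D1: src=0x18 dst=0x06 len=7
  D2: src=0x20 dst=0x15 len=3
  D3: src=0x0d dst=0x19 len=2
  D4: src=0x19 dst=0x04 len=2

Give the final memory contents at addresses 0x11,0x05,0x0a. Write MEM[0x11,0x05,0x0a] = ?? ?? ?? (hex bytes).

MEM[0x11,0x05,0x0a] = e8 d0 da

D0: mem[0x0f..0x14] <- [a4 5f e8 e0 a4 2e]
D1: mem[0x06..0x0c] <- [42 03 f3 56 da 65 a2]
D2: mem[0x15..0x17] <- [68 f0 54]
D3: mem[0x19..0x1a] <- [2e d0]
D4: mem[0x04..0x05] <- [2e d0]
query mem[0x11]=0xe8, mem[0x05]=0xd0, mem[0x0a]=0xda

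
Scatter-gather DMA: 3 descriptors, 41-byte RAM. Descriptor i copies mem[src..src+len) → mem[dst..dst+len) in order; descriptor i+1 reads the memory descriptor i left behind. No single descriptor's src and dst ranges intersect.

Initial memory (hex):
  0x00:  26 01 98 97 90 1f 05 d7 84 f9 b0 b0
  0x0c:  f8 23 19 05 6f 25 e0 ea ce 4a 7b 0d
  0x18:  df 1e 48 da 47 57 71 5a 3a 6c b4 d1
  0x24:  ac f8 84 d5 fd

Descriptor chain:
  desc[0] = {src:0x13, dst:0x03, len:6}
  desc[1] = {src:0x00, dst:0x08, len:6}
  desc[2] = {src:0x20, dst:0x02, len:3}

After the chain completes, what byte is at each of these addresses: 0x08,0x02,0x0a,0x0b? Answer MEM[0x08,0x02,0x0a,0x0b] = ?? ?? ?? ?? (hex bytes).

D0: mem[0x03..0x08] <- [ea ce 4a 7b 0d df]
D1: mem[0x08..0x0d] <- [26 01 98 ea ce 4a]
D2: mem[0x02..0x04] <- [3a 6c b4]
query mem[0x08]=0x26, mem[0x02]=0x3a, mem[0x0a]=0x98, mem[0x0b]=0xea

MEM[0x08,0x02,0x0a,0x0b] = 26 3a 98 ea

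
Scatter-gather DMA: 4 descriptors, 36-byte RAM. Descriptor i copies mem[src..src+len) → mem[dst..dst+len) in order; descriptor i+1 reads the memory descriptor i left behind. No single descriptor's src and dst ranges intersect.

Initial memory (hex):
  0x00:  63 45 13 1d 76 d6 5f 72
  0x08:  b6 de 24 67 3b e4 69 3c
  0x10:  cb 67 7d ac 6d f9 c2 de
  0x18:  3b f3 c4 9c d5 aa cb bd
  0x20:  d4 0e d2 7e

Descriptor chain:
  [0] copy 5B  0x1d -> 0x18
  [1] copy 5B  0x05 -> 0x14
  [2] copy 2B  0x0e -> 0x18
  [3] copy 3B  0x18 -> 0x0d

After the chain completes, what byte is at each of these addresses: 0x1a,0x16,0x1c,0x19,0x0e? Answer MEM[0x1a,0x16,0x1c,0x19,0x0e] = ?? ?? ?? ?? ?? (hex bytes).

#0 dst[0x18+5] := {0xaa,0xcb,0xbd,0xd4,0x0e}
#1 dst[0x14+5] := {0xd6,0x5f,0x72,0xb6,0xde}
#2 dst[0x18+2] := {0x69,0x3c}
#3 dst[0x0d+3] := {0x69,0x3c,0xbd}
query mem[0x1a]=0xbd, mem[0x16]=0x72, mem[0x1c]=0x0e, mem[0x19]=0x3c, mem[0x0e]=0x3c

MEM[0x1a,0x16,0x1c,0x19,0x0e] = bd 72 0e 3c 3c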